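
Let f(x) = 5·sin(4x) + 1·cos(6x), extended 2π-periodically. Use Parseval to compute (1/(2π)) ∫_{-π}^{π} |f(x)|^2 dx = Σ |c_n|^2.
Σ |c_n|^2 = 13

Expand |f|^2 and use orthogonality of {sin(nx), cos(mx)} on [-π, π]:
  ∫_{-π}^{π} sin(nx)^2 dx = π, ∫ cos(mx)^2 dx = π, and cross terms integrate to 0.
So ∫_{-π}^{π} f(x)^2 dx = 5^2 · π + 1^2 · π = (25 + 1)π.
Divide by 2π: (25 + 1)/2 = 13.
By Parseval, this equals Σ |c_n|^2.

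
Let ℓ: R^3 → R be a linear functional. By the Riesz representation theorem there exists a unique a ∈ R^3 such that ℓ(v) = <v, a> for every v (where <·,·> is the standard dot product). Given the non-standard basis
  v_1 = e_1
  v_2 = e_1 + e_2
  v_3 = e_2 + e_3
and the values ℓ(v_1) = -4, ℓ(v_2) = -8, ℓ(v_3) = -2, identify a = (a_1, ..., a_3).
a = (-4, -4, 2)

Write a = (a_1, ..., a_3) in the standard basis. For each basis vector v_i, ℓ(v_i) = <v_i, a> is a linear equation in the a_j's. Collect the n equations into a matrix system V a = ℓ, where row i of V is v_i (expressed in the standard basis). Since V is invertible (lower-triangular with 1s on the diagonal, up to permutation), solve by back-substitution:
  V =
[[1, 0, 0],
 [1, 1, 0],
 [0, 1, 1]]
  V a = (-4, -8, -2)
Solving gives a = (-4, -4, 2).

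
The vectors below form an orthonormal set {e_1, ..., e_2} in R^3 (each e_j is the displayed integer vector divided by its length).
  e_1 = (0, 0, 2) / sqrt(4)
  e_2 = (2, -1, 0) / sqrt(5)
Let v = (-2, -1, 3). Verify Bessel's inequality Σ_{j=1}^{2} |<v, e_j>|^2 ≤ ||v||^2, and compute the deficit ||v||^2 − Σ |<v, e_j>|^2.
Σ |<v, e_j>|^2 = 54/5; ||v||^2 = 14; deficit = 16/5

Write each e_j = u_j / sqrt(<u_j, u_j>) where u_j is the displayed integer vector. Then <v, e_j> = <v, u_j> / sqrt(<u_j, u_j>), so |<v, e_j>|^2 = <v, u_j>^2 / <u_j, u_j>.
Coefficients: <v, e_1> = 6/sqrt(4), <v, e_2> = -3/sqrt(5).
Square and sum: Σ |<v, e_j>|^2 = 54/5.
Compute ||v||^2 = v·v = 14.
Deficit = 14 − 54/5 = 16/5 ≥ 0, confirming Bessel's inequality. (The deficit equals ||v − Σ <v,e_j> e_j||^2, the squared distance from v to span{e_j}.)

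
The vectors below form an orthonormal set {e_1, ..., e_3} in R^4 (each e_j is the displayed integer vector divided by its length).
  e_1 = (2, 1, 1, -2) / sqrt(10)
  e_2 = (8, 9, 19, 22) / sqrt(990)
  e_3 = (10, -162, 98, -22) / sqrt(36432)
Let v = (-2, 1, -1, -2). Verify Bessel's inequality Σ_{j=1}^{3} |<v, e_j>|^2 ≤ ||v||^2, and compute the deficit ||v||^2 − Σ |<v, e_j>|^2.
Σ |<v, e_j>|^2 = 149/23; ||v||^2 = 10; deficit = 81/23

Write each e_j = u_j / sqrt(<u_j, u_j>) where u_j is the displayed integer vector. Then <v, e_j> = <v, u_j> / sqrt(<u_j, u_j>), so |<v, e_j>|^2 = <v, u_j>^2 / <u_j, u_j>.
Coefficients: <v, e_1> = 0/sqrt(10), <v, e_2> = -70/sqrt(990), <v, e_3> = -236/sqrt(36432).
Square and sum: Σ |<v, e_j>|^2 = 149/23.
Compute ||v||^2 = v·v = 10.
Deficit = 10 − 149/23 = 81/23 ≥ 0, confirming Bessel's inequality. (The deficit equals ||v − Σ <v,e_j> e_j||^2, the squared distance from v to span{e_j}.)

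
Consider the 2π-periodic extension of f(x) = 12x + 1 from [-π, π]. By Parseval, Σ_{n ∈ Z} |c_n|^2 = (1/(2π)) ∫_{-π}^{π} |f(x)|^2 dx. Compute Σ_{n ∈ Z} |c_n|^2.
Σ |c_n|^2 = 48π^2 + 1

Expand and integrate term by term over [-π, π]:
  ∫ (12x)^2 dx = 144·(2π^3/3); ∫ 2·12·(1)·x dx = 0 (odd integrand); ∫ 1^2 dx = 1·2π.
So (1/(2π)) ∫_{-π}^{π} (12x + 1)^2 dx = 144π^2/3 + 1 = 48π^2 + 1.
Parseval ⇒ Σ |c_n|^2 = 48π^2 + 1.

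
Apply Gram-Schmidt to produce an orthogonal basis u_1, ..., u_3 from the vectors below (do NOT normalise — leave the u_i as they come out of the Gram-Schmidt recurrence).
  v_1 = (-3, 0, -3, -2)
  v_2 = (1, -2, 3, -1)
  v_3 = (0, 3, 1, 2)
Orthogonal basis:
  u_1 = (-3, 0, -3, -2)
  u_2 = (-4/11, -2, 18/11, -21/11)
  u_3 = (-57/46, 33/23, 61/46, -3/23)

Apply the Gram-Schmidt recurrence
  u_1 = v_1
  u_i = v_i − Σ_{j<i} ((v_i · u_j) / (u_j · u_j)) · u_j.

Step by step this gives:
  u_1 = (-3, 0, -3, -2)
  u_2 = (-4/11, -2, 18/11, -21/11)
  u_3 = (-57/46, 33/23, 61/46, -3/23)

Orthogonality check:
  u_2 · u_1 = 0 (should be 0)
  u_3 · u_1 = 0 (should be 0)
  u_3 · u_2 = 0 (should be 0)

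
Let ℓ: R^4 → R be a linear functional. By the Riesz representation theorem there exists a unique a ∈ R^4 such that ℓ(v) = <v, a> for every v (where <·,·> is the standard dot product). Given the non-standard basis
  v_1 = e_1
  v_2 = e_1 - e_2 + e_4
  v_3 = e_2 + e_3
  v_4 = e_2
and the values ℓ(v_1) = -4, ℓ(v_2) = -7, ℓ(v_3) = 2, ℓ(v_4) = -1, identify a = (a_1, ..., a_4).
a = (-4, -1, 3, -4)

Write a = (a_1, ..., a_4) in the standard basis. For each basis vector v_i, ℓ(v_i) = <v_i, a> is a linear equation in the a_j's. Collect the n equations into a matrix system V a = ℓ, where row i of V is v_i (expressed in the standard basis). Since V is invertible (lower-triangular with 1s on the diagonal, up to permutation), solve by back-substitution:
  V =
[[1, 0, 0, 0],
 [1, -1, 0, 1],
 [0, 1, 1, 0],
 [0, 1, 0, 0]]
  V a = (-4, -7, 2, -1)
Solving gives a = (-4, -1, 3, -4).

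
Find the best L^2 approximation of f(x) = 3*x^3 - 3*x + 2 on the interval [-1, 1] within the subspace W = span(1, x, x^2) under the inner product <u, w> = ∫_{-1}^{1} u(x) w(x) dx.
g(x) = 2 - 6*x/5

The best approximation g ∈ W is the orthogonal projection of f onto W. Writing g = a_0 + a_1 x + a_2 x^2, the coefficients solve the normal equations G · a = b where
  G_{ij} = <φ_i, φ_j> and b_i = <f, φ_i>, with φ_0 = 1, φ_1 = x, φ_2 = x^2.
G =
  [2, 0, 2/3]
  [0, 2/3, 0]
  [2/3, 0, 2/5],
b = (4, -4/5, 4/3).
Solving gives a_0 = 2, a_1 = -6/5, a_2 = 0, so
  g(x) = 2 - 6*x/5.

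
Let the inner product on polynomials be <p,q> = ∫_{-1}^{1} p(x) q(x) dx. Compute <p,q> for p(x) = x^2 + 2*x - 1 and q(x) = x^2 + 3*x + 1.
<p,q> = 12/5

Expand the product: p(x)·q(x) = x^4 + 5*x^3 + 6*x^2 - x - 1.
∫_{-1}^{1} of each monomial x^k gives [2/(k+1) if k even, 0 if k odd]. Integrating term-by-term (or equivalently evaluating the antiderivative F(x) = x^5/5 + 5*x^4/4 + 2*x^3 - x^2/2 - x at the endpoints):
  F(1) − F(−1) = 39/20 − (-9/20) = 12/5.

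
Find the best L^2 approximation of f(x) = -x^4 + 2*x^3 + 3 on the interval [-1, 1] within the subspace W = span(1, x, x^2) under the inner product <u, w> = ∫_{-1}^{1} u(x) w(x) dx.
g(x) = -6*x^2/7 + 6*x/5 + 108/35

The best approximation g ∈ W is the orthogonal projection of f onto W. Writing g = a_0 + a_1 x + a_2 x^2, the coefficients solve the normal equations G · a = b where
  G_{ij} = <φ_i, φ_j> and b_i = <f, φ_i>, with φ_0 = 1, φ_1 = x, φ_2 = x^2.
G =
  [2, 0, 2/3]
  [0, 2/3, 0]
  [2/3, 0, 2/5],
b = (28/5, 4/5, 12/7).
Solving gives a_0 = 108/35, a_1 = 6/5, a_2 = -6/7, so
  g(x) = -6*x^2/7 + 6*x/5 + 108/35.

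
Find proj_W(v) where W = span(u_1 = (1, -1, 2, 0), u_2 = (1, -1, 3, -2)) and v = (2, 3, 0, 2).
proj_W(v) = (3/26, -3/26, -8/13, 22/13)

Set up U = [u_1 | ... | u_2] ∈ R^(4×2). The projector onto W = col(U) is P = U (U^T U)^(-1) U^T.
Compute U^T U =
  [6, 8]
  [8, 15],
and U^T v = (-1, -5).
Solve U^T U · c = U^T v for the coefficients: c = (25/26, -11/13). The projection is proj_W(v) = U c.
Check: (v - proj_W(v)) · u_1 = 0  (should be 0).
Check: (v - proj_W(v)) · u_2 = 0  (should be 0).
Result: proj_W(v) = (3/26, -3/26, -8/13, 22/13).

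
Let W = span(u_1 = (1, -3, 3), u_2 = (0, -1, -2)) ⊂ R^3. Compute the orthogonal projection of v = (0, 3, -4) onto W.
proj_W(v) = (-45/43, 119/43, -167/43)

Set up U = [u_1 | ... | u_2] ∈ R^(3×2). The projector onto W = col(U) is P = U (U^T U)^(-1) U^T.
Compute U^T U =
  [19, -3]
  [-3, 5],
and U^T v = (-21, 5).
Solve U^T U · c = U^T v for the coefficients: c = (-45/43, 16/43). The projection is proj_W(v) = U c.
Check: (v - proj_W(v)) · u_1 = 0  (should be 0).
Check: (v - proj_W(v)) · u_2 = 0  (should be 0).
Result: proj_W(v) = (-45/43, 119/43, -167/43).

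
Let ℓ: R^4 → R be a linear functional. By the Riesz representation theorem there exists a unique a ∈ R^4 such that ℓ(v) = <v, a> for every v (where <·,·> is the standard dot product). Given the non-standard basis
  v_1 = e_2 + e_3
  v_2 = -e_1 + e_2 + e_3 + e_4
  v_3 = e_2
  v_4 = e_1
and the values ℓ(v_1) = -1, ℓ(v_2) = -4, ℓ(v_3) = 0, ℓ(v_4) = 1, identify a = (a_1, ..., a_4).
a = (1, 0, -1, -2)

Write a = (a_1, ..., a_4) in the standard basis. For each basis vector v_i, ℓ(v_i) = <v_i, a> is a linear equation in the a_j's. Collect the n equations into a matrix system V a = ℓ, where row i of V is v_i (expressed in the standard basis). Since V is invertible (lower-triangular with 1s on the diagonal, up to permutation), solve by back-substitution:
  V =
[[0, 1, 1, 0],
 [-1, 1, 1, 1],
 [0, 1, 0, 0],
 [1, 0, 0, 0]]
  V a = (-1, -4, 0, 1)
Solving gives a = (1, 0, -1, -2).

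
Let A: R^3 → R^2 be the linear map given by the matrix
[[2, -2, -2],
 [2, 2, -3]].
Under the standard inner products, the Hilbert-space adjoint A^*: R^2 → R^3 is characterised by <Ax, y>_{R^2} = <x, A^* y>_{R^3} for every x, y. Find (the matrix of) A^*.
A^* = A^T =
[[2, 2],
 [-2, 2],
 [-2, -3]]

For real matrices with standard dot products, the defining identity <Ax, y> = <x, A^* y> gives (Ax)^T y = x^T (A^*) y, i.e. x^T A^T y = x^T (A^*) y. Since this holds for all x, y, we must have A^* = A^T. Therefore
A^* =
[[2, 2],
 [-2, 2],
 [-2, -3]].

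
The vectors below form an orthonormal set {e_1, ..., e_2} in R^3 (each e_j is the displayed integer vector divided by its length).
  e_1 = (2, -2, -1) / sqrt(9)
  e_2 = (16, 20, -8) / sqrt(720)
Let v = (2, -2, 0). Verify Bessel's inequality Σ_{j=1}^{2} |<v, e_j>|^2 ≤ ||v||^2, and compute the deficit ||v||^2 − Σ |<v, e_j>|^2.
Σ |<v, e_j>|^2 = 36/5; ||v||^2 = 8; deficit = 4/5

Write each e_j = u_j / sqrt(<u_j, u_j>) where u_j is the displayed integer vector. Then <v, e_j> = <v, u_j> / sqrt(<u_j, u_j>), so |<v, e_j>|^2 = <v, u_j>^2 / <u_j, u_j>.
Coefficients: <v, e_1> = 8/sqrt(9), <v, e_2> = -8/sqrt(720).
Square and sum: Σ |<v, e_j>|^2 = 36/5.
Compute ||v||^2 = v·v = 8.
Deficit = 8 − 36/5 = 4/5 ≥ 0, confirming Bessel's inequality. (The deficit equals ||v − Σ <v,e_j> e_j||^2, the squared distance from v to span{e_j}.)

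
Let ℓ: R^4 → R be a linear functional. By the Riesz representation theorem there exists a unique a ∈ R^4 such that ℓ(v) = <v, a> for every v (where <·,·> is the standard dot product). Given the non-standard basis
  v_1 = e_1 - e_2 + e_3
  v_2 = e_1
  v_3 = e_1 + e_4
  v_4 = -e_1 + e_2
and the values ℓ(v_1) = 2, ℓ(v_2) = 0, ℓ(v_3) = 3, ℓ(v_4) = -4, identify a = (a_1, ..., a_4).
a = (0, -4, -2, 3)

Write a = (a_1, ..., a_4) in the standard basis. For each basis vector v_i, ℓ(v_i) = <v_i, a> is a linear equation in the a_j's. Collect the n equations into a matrix system V a = ℓ, where row i of V is v_i (expressed in the standard basis). Since V is invertible (lower-triangular with 1s on the diagonal, up to permutation), solve by back-substitution:
  V =
[[1, -1, 1, 0],
 [1, 0, 0, 0],
 [1, 0, 0, 1],
 [-1, 1, 0, 0]]
  V a = (2, 0, 3, -4)
Solving gives a = (0, -4, -2, 3).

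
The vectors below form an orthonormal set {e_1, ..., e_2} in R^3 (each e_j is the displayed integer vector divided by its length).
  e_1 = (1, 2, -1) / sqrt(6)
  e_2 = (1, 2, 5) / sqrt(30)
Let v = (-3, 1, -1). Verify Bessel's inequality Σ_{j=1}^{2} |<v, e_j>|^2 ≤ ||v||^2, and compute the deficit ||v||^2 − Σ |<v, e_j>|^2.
Σ |<v, e_j>|^2 = 6/5; ||v||^2 = 11; deficit = 49/5

Write each e_j = u_j / sqrt(<u_j, u_j>) where u_j is the displayed integer vector. Then <v, e_j> = <v, u_j> / sqrt(<u_j, u_j>), so |<v, e_j>|^2 = <v, u_j>^2 / <u_j, u_j>.
Coefficients: <v, e_1> = 0/sqrt(6), <v, e_2> = -6/sqrt(30).
Square and sum: Σ |<v, e_j>|^2 = 6/5.
Compute ||v||^2 = v·v = 11.
Deficit = 11 − 6/5 = 49/5 ≥ 0, confirming Bessel's inequality. (The deficit equals ||v − Σ <v,e_j> e_j||^2, the squared distance from v to span{e_j}.)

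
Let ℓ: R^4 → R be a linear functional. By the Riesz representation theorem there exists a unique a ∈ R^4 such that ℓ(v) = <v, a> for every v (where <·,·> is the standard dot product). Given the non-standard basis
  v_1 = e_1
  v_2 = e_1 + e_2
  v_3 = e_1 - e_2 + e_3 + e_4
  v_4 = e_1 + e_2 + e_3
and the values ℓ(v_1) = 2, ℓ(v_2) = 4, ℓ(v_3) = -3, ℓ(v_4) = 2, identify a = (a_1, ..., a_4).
a = (2, 2, -2, -1)

Write a = (a_1, ..., a_4) in the standard basis. For each basis vector v_i, ℓ(v_i) = <v_i, a> is a linear equation in the a_j's. Collect the n equations into a matrix system V a = ℓ, where row i of V is v_i (expressed in the standard basis). Since V is invertible (lower-triangular with 1s on the diagonal, up to permutation), solve by back-substitution:
  V =
[[1, 0, 0, 0],
 [1, 1, 0, 0],
 [1, -1, 1, 1],
 [1, 1, 1, 0]]
  V a = (2, 4, -3, 2)
Solving gives a = (2, 2, -2, -1).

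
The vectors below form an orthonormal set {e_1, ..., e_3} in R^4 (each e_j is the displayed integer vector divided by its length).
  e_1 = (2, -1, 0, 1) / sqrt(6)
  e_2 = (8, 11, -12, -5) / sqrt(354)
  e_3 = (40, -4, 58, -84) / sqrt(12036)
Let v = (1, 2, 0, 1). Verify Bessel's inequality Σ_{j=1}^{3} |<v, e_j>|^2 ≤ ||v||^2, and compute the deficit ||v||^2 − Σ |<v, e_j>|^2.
Σ |<v, e_j>|^2 = 110/51; ||v||^2 = 6; deficit = 196/51

Write each e_j = u_j / sqrt(<u_j, u_j>) where u_j is the displayed integer vector. Then <v, e_j> = <v, u_j> / sqrt(<u_j, u_j>), so |<v, e_j>|^2 = <v, u_j>^2 / <u_j, u_j>.
Coefficients: <v, e_1> = 1/sqrt(6), <v, e_2> = 25/sqrt(354), <v, e_3> = -52/sqrt(12036).
Square and sum: Σ |<v, e_j>|^2 = 110/51.
Compute ||v||^2 = v·v = 6.
Deficit = 6 − 110/51 = 196/51 ≥ 0, confirming Bessel's inequality. (The deficit equals ||v − Σ <v,e_j> e_j||^2, the squared distance from v to span{e_j}.)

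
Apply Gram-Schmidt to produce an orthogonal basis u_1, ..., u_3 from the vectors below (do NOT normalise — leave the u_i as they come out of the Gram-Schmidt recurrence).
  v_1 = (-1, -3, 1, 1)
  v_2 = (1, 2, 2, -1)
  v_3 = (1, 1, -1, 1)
Orthogonal basis:
  u_1 = (-1, -3, 1, 1)
  u_2 = (1/2, 1/2, 5/2, -1/2)
  u_3 = (17/21, 1/7, 1/21, 25/21)

Apply the Gram-Schmidt recurrence
  u_1 = v_1
  u_i = v_i − Σ_{j<i} ((v_i · u_j) / (u_j · u_j)) · u_j.

Step by step this gives:
  u_1 = (-1, -3, 1, 1)
  u_2 = (1/2, 1/2, 5/2, -1/2)
  u_3 = (17/21, 1/7, 1/21, 25/21)

Orthogonality check:
  u_2 · u_1 = 0 (should be 0)
  u_3 · u_1 = 0 (should be 0)
  u_3 · u_2 = 0 (should be 0)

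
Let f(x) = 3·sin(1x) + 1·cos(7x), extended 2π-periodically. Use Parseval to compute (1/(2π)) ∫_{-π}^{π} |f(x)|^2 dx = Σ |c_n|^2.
Σ |c_n|^2 = 5

Expand |f|^2 and use orthogonality of {sin(nx), cos(mx)} on [-π, π]:
  ∫_{-π}^{π} sin(nx)^2 dx = π, ∫ cos(mx)^2 dx = π, and cross terms integrate to 0.
So ∫_{-π}^{π} f(x)^2 dx = 3^2 · π + 1^2 · π = (9 + 1)π.
Divide by 2π: (9 + 1)/2 = 5.
By Parseval, this equals Σ |c_n|^2.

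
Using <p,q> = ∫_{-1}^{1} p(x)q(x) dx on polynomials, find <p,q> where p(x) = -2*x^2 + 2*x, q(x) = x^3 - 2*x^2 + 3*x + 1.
<p,q> = 76/15

Expand the product: p(x)·q(x) = -2*x^5 + 6*x^4 - 10*x^3 + 4*x^2 + 2*x.
∫_{-1}^{1} of each monomial x^k gives [2/(k+1) if k even, 0 if k odd]. Integrating term-by-term (or equivalently evaluating the antiderivative F(x) = -x^6/3 + 6*x^5/5 - 5*x^4/2 + 4*x^3/3 + x^2 at the endpoints):
  F(1) − F(−1) = 7/10 − (-131/30) = 76/15.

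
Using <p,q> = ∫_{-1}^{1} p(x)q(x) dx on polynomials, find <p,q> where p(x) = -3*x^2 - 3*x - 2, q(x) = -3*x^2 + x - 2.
<p,q> = 88/5

Expand the product: p(x)·q(x) = 9*x^4 + 6*x^3 + 9*x^2 + 4*x + 4.
∫_{-1}^{1} of each monomial x^k gives [2/(k+1) if k even, 0 if k odd]. Integrating term-by-term (or equivalently evaluating the antiderivative F(x) = 9*x^5/5 + 3*x^4/2 + 3*x^3 + 2*x^2 + 4*x at the endpoints):
  F(1) − F(−1) = 123/10 − (-53/10) = 88/5.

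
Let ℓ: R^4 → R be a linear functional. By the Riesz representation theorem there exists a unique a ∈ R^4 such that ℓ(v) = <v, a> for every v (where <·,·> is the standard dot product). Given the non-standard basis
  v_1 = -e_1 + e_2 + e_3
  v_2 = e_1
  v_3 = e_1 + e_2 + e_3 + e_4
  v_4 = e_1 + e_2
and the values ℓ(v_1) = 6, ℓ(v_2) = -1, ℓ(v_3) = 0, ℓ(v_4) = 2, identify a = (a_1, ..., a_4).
a = (-1, 3, 2, -4)

Write a = (a_1, ..., a_4) in the standard basis. For each basis vector v_i, ℓ(v_i) = <v_i, a> is a linear equation in the a_j's. Collect the n equations into a matrix system V a = ℓ, where row i of V is v_i (expressed in the standard basis). Since V is invertible (lower-triangular with 1s on the diagonal, up to permutation), solve by back-substitution:
  V =
[[-1, 1, 1, 0],
 [1, 0, 0, 0],
 [1, 1, 1, 1],
 [1, 1, 0, 0]]
  V a = (6, -1, 0, 2)
Solving gives a = (-1, 3, 2, -4).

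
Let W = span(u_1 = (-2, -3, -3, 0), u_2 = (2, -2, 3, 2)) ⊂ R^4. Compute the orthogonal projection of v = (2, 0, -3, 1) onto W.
proj_W(v) = (-230/413, -190/413, -345/413, -62/413)

Set up U = [u_1 | ... | u_2] ∈ R^(4×2). The projector onto W = col(U) is P = U (U^T U)^(-1) U^T.
Compute U^T U =
  [22, -7]
  [-7, 21],
and U^T v = (5, -3).
Solve U^T U · c = U^T v for the coefficients: c = (12/59, -31/413). The projection is proj_W(v) = U c.
Check: (v - proj_W(v)) · u_1 = 0  (should be 0).
Check: (v - proj_W(v)) · u_2 = 0  (should be 0).
Result: proj_W(v) = (-230/413, -190/413, -345/413, -62/413).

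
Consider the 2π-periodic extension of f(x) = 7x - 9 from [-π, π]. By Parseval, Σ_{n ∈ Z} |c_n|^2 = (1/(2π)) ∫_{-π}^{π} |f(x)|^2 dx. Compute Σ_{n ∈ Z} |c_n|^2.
Σ |c_n|^2 = 49π^2/3 + 81

Expand and integrate term by term over [-π, π]:
  ∫ (7x)^2 dx = 49·(2π^3/3); ∫ 2·7·(-9)·x dx = 0 (odd integrand); ∫ (-9)^2 dx = 81·2π.
So (1/(2π)) ∫_{-π}^{π} (7x - 9)^2 dx = 49π^2/3 + 81 = 49π^2/3 + 81.
Parseval ⇒ Σ |c_n|^2 = 49π^2/3 + 81.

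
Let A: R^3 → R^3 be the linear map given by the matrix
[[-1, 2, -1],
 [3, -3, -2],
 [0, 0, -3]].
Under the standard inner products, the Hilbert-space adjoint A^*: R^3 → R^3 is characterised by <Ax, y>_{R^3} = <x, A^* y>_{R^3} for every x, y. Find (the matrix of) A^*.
A^* = A^T =
[[-1, 3, 0],
 [2, -3, 0],
 [-1, -2, -3]]

For real matrices with standard dot products, the defining identity <Ax, y> = <x, A^* y> gives (Ax)^T y = x^T (A^*) y, i.e. x^T A^T y = x^T (A^*) y. Since this holds for all x, y, we must have A^* = A^T. Therefore
A^* =
[[-1, 3, 0],
 [2, -3, 0],
 [-1, -2, -3]].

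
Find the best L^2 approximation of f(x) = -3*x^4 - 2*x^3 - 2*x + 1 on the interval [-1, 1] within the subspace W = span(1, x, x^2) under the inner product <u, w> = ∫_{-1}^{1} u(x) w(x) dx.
g(x) = -18*x^2/7 - 16*x/5 + 44/35

The best approximation g ∈ W is the orthogonal projection of f onto W. Writing g = a_0 + a_1 x + a_2 x^2, the coefficients solve the normal equations G · a = b where
  G_{ij} = <φ_i, φ_j> and b_i = <f, φ_i>, with φ_0 = 1, φ_1 = x, φ_2 = x^2.
G =
  [2, 0, 2/3]
  [0, 2/3, 0]
  [2/3, 0, 2/5],
b = (4/5, -32/15, -4/21).
Solving gives a_0 = 44/35, a_1 = -16/5, a_2 = -18/7, so
  g(x) = -18*x^2/7 - 16*x/5 + 44/35.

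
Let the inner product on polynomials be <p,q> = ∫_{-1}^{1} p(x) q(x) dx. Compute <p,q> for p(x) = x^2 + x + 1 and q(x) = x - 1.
<p,q> = -2

Expand the product: p(x)·q(x) = x^3 - 1.
∫_{-1}^{1} of each monomial x^k gives [2/(k+1) if k even, 0 if k odd]. Integrating term-by-term (or equivalently evaluating the antiderivative F(x) = x^4/4 - x at the endpoints):
  F(1) − F(−1) = -3/4 − (5/4) = -2.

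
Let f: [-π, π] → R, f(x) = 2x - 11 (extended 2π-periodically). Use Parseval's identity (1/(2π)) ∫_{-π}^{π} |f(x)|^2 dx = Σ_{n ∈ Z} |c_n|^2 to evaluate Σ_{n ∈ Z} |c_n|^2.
Σ |c_n|^2 = 4π^2/3 + 121

Expand and integrate term by term over [-π, π]:
  ∫ (2x)^2 dx = 4·(2π^3/3); ∫ 2·2·(-11)·x dx = 0 (odd integrand); ∫ (-11)^2 dx = 121·2π.
So (1/(2π)) ∫_{-π}^{π} (2x - 11)^2 dx = 4π^2/3 + 121 = 4π^2/3 + 121.
Parseval ⇒ Σ |c_n|^2 = 4π^2/3 + 121.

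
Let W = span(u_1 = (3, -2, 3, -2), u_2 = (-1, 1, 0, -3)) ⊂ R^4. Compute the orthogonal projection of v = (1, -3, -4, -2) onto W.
proj_W(v) = (-8/95, 11/95, 9/95, -3/5)

Set up U = [u_1 | ... | u_2] ∈ R^(4×2). The projector onto W = col(U) is P = U (U^T U)^(-1) U^T.
Compute U^T U =
  [26, 1]
  [1, 11],
and U^T v = (1, 2).
Solve U^T U · c = U^T v for the coefficients: c = (3/95, 17/95). The projection is proj_W(v) = U c.
Check: (v - proj_W(v)) · u_1 = 0  (should be 0).
Check: (v - proj_W(v)) · u_2 = 0  (should be 0).
Result: proj_W(v) = (-8/95, 11/95, 9/95, -3/5).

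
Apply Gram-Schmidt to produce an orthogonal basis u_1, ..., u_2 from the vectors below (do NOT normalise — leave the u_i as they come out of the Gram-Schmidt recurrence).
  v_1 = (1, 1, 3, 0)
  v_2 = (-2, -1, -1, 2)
Orthogonal basis:
  u_1 = (1, 1, 3, 0)
  u_2 = (-16/11, -5/11, 7/11, 2)

Apply the Gram-Schmidt recurrence
  u_1 = v_1
  u_i = v_i − Σ_{j<i} ((v_i · u_j) / (u_j · u_j)) · u_j.

Step by step this gives:
  u_1 = (1, 1, 3, 0)
  u_2 = (-16/11, -5/11, 7/11, 2)

Orthogonality check:
  u_2 · u_1 = 0 (should be 0)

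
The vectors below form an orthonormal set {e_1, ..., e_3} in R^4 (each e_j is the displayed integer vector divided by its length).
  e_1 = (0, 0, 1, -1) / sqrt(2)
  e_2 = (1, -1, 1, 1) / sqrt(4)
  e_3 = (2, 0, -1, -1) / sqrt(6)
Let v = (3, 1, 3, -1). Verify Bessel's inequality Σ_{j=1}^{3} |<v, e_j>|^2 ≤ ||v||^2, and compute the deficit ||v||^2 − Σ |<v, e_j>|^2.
Σ |<v, e_j>|^2 = 44/3; ||v||^2 = 20; deficit = 16/3

Write each e_j = u_j / sqrt(<u_j, u_j>) where u_j is the displayed integer vector. Then <v, e_j> = <v, u_j> / sqrt(<u_j, u_j>), so |<v, e_j>|^2 = <v, u_j>^2 / <u_j, u_j>.
Coefficients: <v, e_1> = 4/sqrt(2), <v, e_2> = 4/sqrt(4), <v, e_3> = 4/sqrt(6).
Square and sum: Σ |<v, e_j>|^2 = 44/3.
Compute ||v||^2 = v·v = 20.
Deficit = 20 − 44/3 = 16/3 ≥ 0, confirming Bessel's inequality. (The deficit equals ||v − Σ <v,e_j> e_j||^2, the squared distance from v to span{e_j}.)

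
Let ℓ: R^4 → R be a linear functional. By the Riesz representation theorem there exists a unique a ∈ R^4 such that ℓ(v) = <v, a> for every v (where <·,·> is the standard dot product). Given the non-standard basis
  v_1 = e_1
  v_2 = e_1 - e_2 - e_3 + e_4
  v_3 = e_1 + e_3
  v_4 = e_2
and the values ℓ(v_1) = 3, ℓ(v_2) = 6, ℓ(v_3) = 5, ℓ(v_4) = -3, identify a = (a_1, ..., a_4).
a = (3, -3, 2, 2)

Write a = (a_1, ..., a_4) in the standard basis. For each basis vector v_i, ℓ(v_i) = <v_i, a> is a linear equation in the a_j's. Collect the n equations into a matrix system V a = ℓ, where row i of V is v_i (expressed in the standard basis). Since V is invertible (lower-triangular with 1s on the diagonal, up to permutation), solve by back-substitution:
  V =
[[1, 0, 0, 0],
 [1, -1, -1, 1],
 [1, 0, 1, 0],
 [0, 1, 0, 0]]
  V a = (3, 6, 5, -3)
Solving gives a = (3, -3, 2, 2).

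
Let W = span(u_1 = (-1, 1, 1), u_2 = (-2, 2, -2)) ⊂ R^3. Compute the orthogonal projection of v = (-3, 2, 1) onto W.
proj_W(v) = (-5/2, 5/2, 1)

Set up U = [u_1 | ... | u_2] ∈ R^(3×2). The projector onto W = col(U) is P = U (U^T U)^(-1) U^T.
Compute U^T U =
  [3, 2]
  [2, 12],
and U^T v = (6, 8).
Solve U^T U · c = U^T v for the coefficients: c = (7/4, 3/8). The projection is proj_W(v) = U c.
Check: (v - proj_W(v)) · u_1 = 0  (should be 0).
Check: (v - proj_W(v)) · u_2 = 0  (should be 0).
Result: proj_W(v) = (-5/2, 5/2, 1).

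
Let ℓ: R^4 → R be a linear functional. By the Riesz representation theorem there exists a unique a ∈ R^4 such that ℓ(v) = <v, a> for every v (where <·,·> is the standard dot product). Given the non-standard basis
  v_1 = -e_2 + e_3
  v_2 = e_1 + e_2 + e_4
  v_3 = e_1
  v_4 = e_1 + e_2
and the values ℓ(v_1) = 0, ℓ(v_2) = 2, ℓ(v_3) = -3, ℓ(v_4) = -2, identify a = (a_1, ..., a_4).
a = (-3, 1, 1, 4)

Write a = (a_1, ..., a_4) in the standard basis. For each basis vector v_i, ℓ(v_i) = <v_i, a> is a linear equation in the a_j's. Collect the n equations into a matrix system V a = ℓ, where row i of V is v_i (expressed in the standard basis). Since V is invertible (lower-triangular with 1s on the diagonal, up to permutation), solve by back-substitution:
  V =
[[0, -1, 1, 0],
 [1, 1, 0, 1],
 [1, 0, 0, 0],
 [1, 1, 0, 0]]
  V a = (0, 2, -3, -2)
Solving gives a = (-3, 1, 1, 4).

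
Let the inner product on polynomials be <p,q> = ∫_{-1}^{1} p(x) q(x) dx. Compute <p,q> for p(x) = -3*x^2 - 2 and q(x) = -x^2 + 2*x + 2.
<p,q> = -142/15

Expand the product: p(x)·q(x) = 3*x^4 - 6*x^3 - 4*x^2 - 4*x - 4.
∫_{-1}^{1} of each monomial x^k gives [2/(k+1) if k even, 0 if k odd]. Integrating term-by-term (or equivalently evaluating the antiderivative F(x) = 3*x^5/5 - 3*x^4/2 - 4*x^3/3 - 2*x^2 - 4*x at the endpoints):
  F(1) − F(−1) = -247/30 − (37/30) = -142/15.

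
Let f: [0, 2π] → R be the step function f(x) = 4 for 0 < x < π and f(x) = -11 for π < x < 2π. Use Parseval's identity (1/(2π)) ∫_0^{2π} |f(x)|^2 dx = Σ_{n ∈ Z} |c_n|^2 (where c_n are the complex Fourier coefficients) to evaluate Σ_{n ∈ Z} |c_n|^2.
Σ |c_n|^2 = 137/2

Parseval equates the L^2 energy of f (normalised by 1/(2π)) with the ℓ^2 sum of its Fourier coefficients: (1/(2π)) ∫_0^{2π} |f|^2 = Σ |c_n|^2.
Compute the left side: (1/(2π)) [∫_0^π 4^2 dx + ∫_π^{2π} (-11)^2 dx] = (1/(2π)) · (16π + 121π) = (16 + 121)/2 = 137/2.
So Σ_{n ∈ Z} |c_n|^2 = 137/2.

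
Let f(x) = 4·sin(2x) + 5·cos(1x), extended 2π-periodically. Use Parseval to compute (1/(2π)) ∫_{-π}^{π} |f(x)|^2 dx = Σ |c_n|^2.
Σ |c_n|^2 = 41/2

Expand |f|^2 and use orthogonality of {sin(nx), cos(mx)} on [-π, π]:
  ∫_{-π}^{π} sin(nx)^2 dx = π, ∫ cos(mx)^2 dx = π, and cross terms integrate to 0.
So ∫_{-π}^{π} f(x)^2 dx = 4^2 · π + 5^2 · π = (16 + 25)π.
Divide by 2π: (16 + 25)/2 = 41/2.
By Parseval, this equals Σ |c_n|^2.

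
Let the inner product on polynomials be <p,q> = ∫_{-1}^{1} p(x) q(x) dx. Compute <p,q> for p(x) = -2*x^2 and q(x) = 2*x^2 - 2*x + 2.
<p,q> = -64/15

Expand the product: p(x)·q(x) = -4*x^4 + 4*x^3 - 4*x^2.
∫_{-1}^{1} of each monomial x^k gives [2/(k+1) if k even, 0 if k odd]. Integrating term-by-term (or equivalently evaluating the antiderivative F(x) = -4*x^5/5 + x^4 - 4*x^3/3 at the endpoints):
  F(1) − F(−1) = -17/15 − (47/15) = -64/15.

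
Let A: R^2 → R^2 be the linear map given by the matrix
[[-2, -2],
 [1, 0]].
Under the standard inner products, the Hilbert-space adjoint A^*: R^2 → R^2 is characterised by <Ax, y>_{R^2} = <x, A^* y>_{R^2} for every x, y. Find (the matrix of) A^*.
A^* = A^T =
[[-2, 1],
 [-2, 0]]

For real matrices with standard dot products, the defining identity <Ax, y> = <x, A^* y> gives (Ax)^T y = x^T (A^*) y, i.e. x^T A^T y = x^T (A^*) y. Since this holds for all x, y, we must have A^* = A^T. Therefore
A^* =
[[-2, 1],
 [-2, 0]].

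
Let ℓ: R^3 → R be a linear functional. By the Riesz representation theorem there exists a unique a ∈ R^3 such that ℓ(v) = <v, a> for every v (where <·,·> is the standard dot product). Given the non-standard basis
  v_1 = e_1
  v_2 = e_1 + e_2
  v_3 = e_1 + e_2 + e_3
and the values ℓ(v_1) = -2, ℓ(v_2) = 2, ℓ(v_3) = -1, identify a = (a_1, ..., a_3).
a = (-2, 4, -3)

Write a = (a_1, ..., a_3) in the standard basis. For each basis vector v_i, ℓ(v_i) = <v_i, a> is a linear equation in the a_j's. Collect the n equations into a matrix system V a = ℓ, where row i of V is v_i (expressed in the standard basis). Since V is invertible (lower-triangular with 1s on the diagonal, up to permutation), solve by back-substitution:
  V =
[[1, 0, 0],
 [1, 1, 0],
 [1, 1, 1]]
  V a = (-2, 2, -1)
Solving gives a = (-2, 4, -3).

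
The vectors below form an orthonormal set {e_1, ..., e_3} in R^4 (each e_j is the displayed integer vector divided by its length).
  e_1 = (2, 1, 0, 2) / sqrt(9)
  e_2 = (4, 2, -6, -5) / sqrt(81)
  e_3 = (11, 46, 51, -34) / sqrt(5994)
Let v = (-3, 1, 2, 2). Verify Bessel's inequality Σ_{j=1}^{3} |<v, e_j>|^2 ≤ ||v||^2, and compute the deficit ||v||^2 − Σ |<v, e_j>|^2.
Σ |<v, e_j>|^2 = 971/74; ||v||^2 = 18; deficit = 361/74

Write each e_j = u_j / sqrt(<u_j, u_j>) where u_j is the displayed integer vector. Then <v, e_j> = <v, u_j> / sqrt(<u_j, u_j>), so |<v, e_j>|^2 = <v, u_j>^2 / <u_j, u_j>.
Coefficients: <v, e_1> = -1/sqrt(9), <v, e_2> = -32/sqrt(81), <v, e_3> = 47/sqrt(5994).
Square and sum: Σ |<v, e_j>|^2 = 971/74.
Compute ||v||^2 = v·v = 18.
Deficit = 18 − 971/74 = 361/74 ≥ 0, confirming Bessel's inequality. (The deficit equals ||v − Σ <v,e_j> e_j||^2, the squared distance from v to span{e_j}.)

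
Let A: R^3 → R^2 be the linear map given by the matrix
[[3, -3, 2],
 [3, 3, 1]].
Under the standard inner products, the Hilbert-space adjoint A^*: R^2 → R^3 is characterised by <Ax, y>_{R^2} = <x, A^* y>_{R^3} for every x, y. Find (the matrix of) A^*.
A^* = A^T =
[[3, 3],
 [-3, 3],
 [2, 1]]

For real matrices with standard dot products, the defining identity <Ax, y> = <x, A^* y> gives (Ax)^T y = x^T (A^*) y, i.e. x^T A^T y = x^T (A^*) y. Since this holds for all x, y, we must have A^* = A^T. Therefore
A^* =
[[3, 3],
 [-3, 3],
 [2, 1]].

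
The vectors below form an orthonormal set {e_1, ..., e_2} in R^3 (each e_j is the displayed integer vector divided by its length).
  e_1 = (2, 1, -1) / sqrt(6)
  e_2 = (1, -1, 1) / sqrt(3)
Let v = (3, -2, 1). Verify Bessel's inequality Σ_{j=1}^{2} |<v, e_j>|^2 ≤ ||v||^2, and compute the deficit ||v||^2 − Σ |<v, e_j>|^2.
Σ |<v, e_j>|^2 = 27/2; ||v||^2 = 14; deficit = 1/2

Write each e_j = u_j / sqrt(<u_j, u_j>) where u_j is the displayed integer vector. Then <v, e_j> = <v, u_j> / sqrt(<u_j, u_j>), so |<v, e_j>|^2 = <v, u_j>^2 / <u_j, u_j>.
Coefficients: <v, e_1> = 3/sqrt(6), <v, e_2> = 6/sqrt(3).
Square and sum: Σ |<v, e_j>|^2 = 27/2.
Compute ||v||^2 = v·v = 14.
Deficit = 14 − 27/2 = 1/2 ≥ 0, confirming Bessel's inequality. (The deficit equals ||v − Σ <v,e_j> e_j||^2, the squared distance from v to span{e_j}.)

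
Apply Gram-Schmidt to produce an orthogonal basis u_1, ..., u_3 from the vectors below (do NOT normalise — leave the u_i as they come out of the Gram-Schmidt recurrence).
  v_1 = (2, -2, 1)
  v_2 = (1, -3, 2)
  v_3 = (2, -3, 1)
Orthogonal basis:
  u_1 = (2, -2, 1)
  u_2 = (-11/9, -7/9, 8/9)
  u_3 = (-3/26, -9/26, -6/13)

Apply the Gram-Schmidt recurrence
  u_1 = v_1
  u_i = v_i − Σ_{j<i} ((v_i · u_j) / (u_j · u_j)) · u_j.

Step by step this gives:
  u_1 = (2, -2, 1)
  u_2 = (-11/9, -7/9, 8/9)
  u_3 = (-3/26, -9/26, -6/13)

Orthogonality check:
  u_2 · u_1 = 0 (should be 0)
  u_3 · u_1 = 0 (should be 0)
  u_3 · u_2 = 0 (should be 0)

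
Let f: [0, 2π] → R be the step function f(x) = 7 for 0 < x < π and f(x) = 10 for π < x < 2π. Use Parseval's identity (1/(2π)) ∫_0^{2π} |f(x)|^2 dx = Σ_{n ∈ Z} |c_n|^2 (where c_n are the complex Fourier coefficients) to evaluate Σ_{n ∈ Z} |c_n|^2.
Σ |c_n|^2 = 149/2

Parseval equates the L^2 energy of f (normalised by 1/(2π)) with the ℓ^2 sum of its Fourier coefficients: (1/(2π)) ∫_0^{2π} |f|^2 = Σ |c_n|^2.
Compute the left side: (1/(2π)) [∫_0^π 7^2 dx + ∫_π^{2π} 10^2 dx] = (1/(2π)) · (49π + 100π) = (49 + 100)/2 = 149/2.
So Σ_{n ∈ Z} |c_n|^2 = 149/2.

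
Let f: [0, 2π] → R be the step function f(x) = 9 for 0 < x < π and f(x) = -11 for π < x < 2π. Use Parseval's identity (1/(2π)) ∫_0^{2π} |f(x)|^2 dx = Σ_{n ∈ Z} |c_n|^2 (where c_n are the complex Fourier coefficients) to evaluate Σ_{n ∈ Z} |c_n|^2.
Σ |c_n|^2 = 101

Parseval equates the L^2 energy of f (normalised by 1/(2π)) with the ℓ^2 sum of its Fourier coefficients: (1/(2π)) ∫_0^{2π} |f|^2 = Σ |c_n|^2.
Compute the left side: (1/(2π)) [∫_0^π 9^2 dx + ∫_π^{2π} (-11)^2 dx] = (1/(2π)) · (81π + 121π) = (81 + 121)/2 = 101.
So Σ_{n ∈ Z} |c_n|^2 = 101.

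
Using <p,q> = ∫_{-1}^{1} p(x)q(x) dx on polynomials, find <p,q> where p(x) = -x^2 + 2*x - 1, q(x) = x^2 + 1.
<p,q> = -56/15

Expand the product: p(x)·q(x) = -x^4 + 2*x^3 - 2*x^2 + 2*x - 1.
∫_{-1}^{1} of each monomial x^k gives [2/(k+1) if k even, 0 if k odd]. Integrating term-by-term (or equivalently evaluating the antiderivative F(x) = -x^5/5 + x^4/2 - 2*x^3/3 + x^2 - x at the endpoints):
  F(1) − F(−1) = -11/30 − (101/30) = -56/15.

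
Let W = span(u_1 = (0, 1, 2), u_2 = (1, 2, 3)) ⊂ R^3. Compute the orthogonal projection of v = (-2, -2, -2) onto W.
proj_W(v) = (-2, -2, -2)

Set up U = [u_1 | ... | u_2] ∈ R^(3×2). The projector onto W = col(U) is P = U (U^T U)^(-1) U^T.
Compute U^T U =
  [5, 8]
  [8, 14],
and U^T v = (-6, -12).
Solve U^T U · c = U^T v for the coefficients: c = (2, -2). The projection is proj_W(v) = U c.
Check: (v - proj_W(v)) · u_1 = 0  (should be 0).
Check: (v - proj_W(v)) · u_2 = 0  (should be 0).
Result: proj_W(v) = (-2, -2, -2).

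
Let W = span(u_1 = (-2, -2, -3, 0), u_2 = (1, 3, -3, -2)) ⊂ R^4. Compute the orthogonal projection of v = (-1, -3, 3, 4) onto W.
proj_W(v) = (-233/195, -691/195, 227/65, 458/195)

Set up U = [u_1 | ... | u_2] ∈ R^(4×2). The projector onto W = col(U) is P = U (U^T U)^(-1) U^T.
Compute U^T U =
  [17, 1]
  [1, 23],
and U^T v = (-1, -27).
Solve U^T U · c = U^T v for the coefficients: c = (2/195, -229/195). The projection is proj_W(v) = U c.
Check: (v - proj_W(v)) · u_1 = 0  (should be 0).
Check: (v - proj_W(v)) · u_2 = 0  (should be 0).
Result: proj_W(v) = (-233/195, -691/195, 227/65, 458/195).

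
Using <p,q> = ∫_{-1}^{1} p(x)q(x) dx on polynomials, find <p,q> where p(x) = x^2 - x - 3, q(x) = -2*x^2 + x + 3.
<p,q> = -202/15

Expand the product: p(x)·q(x) = -2*x^4 + 3*x^3 + 8*x^2 - 6*x - 9.
∫_{-1}^{1} of each monomial x^k gives [2/(k+1) if k even, 0 if k odd]. Integrating term-by-term (or equivalently evaluating the antiderivative F(x) = -2*x^5/5 + 3*x^4/4 + 8*x^3/3 - 3*x^2 - 9*x at the endpoints):
  F(1) − F(−1) = -539/60 − (269/60) = -202/15.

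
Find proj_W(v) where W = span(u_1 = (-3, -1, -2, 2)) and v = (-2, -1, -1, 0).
proj_W(v) = (-3/2, -1/2, -1, 1)

Set up U = [u_1 | ... | u_1] ∈ R^(4×1). The projector onto W = col(U) is P = U (U^T U)^(-1) U^T.
Compute U^T U =
  [18],
and U^T v = (9).
Solve U^T U · c = U^T v for the coefficients: c = (1/2). The projection is proj_W(v) = U c.
Check: (v - proj_W(v)) · u_1 = 0  (should be 0).
Result: proj_W(v) = (-3/2, -1/2, -1, 1).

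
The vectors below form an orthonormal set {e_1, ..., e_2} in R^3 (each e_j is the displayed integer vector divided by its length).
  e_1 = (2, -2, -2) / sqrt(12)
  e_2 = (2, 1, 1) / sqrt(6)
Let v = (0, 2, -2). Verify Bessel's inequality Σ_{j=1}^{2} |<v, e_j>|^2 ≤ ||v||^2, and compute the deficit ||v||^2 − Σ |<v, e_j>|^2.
Σ |<v, e_j>|^2 = 0; ||v||^2 = 8; deficit = 8

Write each e_j = u_j / sqrt(<u_j, u_j>) where u_j is the displayed integer vector. Then <v, e_j> = <v, u_j> / sqrt(<u_j, u_j>), so |<v, e_j>|^2 = <v, u_j>^2 / <u_j, u_j>.
Coefficients: <v, e_1> = 0/sqrt(12), <v, e_2> = 0/sqrt(6).
Square and sum: Σ |<v, e_j>|^2 = 0.
Compute ||v||^2 = v·v = 8.
Deficit = 8 − 0 = 8 ≥ 0, confirming Bessel's inequality. (The deficit equals ||v − Σ <v,e_j> e_j||^2, the squared distance from v to span{e_j}.)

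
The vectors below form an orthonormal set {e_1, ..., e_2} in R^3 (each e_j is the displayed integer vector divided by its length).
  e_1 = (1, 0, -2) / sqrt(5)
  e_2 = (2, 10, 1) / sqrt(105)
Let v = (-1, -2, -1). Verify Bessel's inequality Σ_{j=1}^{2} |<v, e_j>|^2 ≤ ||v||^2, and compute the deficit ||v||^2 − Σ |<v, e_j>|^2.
Σ |<v, e_j>|^2 = 110/21; ||v||^2 = 6; deficit = 16/21

Write each e_j = u_j / sqrt(<u_j, u_j>) where u_j is the displayed integer vector. Then <v, e_j> = <v, u_j> / sqrt(<u_j, u_j>), so |<v, e_j>|^2 = <v, u_j>^2 / <u_j, u_j>.
Coefficients: <v, e_1> = 1/sqrt(5), <v, e_2> = -23/sqrt(105).
Square and sum: Σ |<v, e_j>|^2 = 110/21.
Compute ||v||^2 = v·v = 6.
Deficit = 6 − 110/21 = 16/21 ≥ 0, confirming Bessel's inequality. (The deficit equals ||v − Σ <v,e_j> e_j||^2, the squared distance from v to span{e_j}.)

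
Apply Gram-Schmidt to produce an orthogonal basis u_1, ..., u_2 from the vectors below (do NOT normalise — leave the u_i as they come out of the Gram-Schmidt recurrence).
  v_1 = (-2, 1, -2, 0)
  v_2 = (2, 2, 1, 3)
Orthogonal basis:
  u_1 = (-2, 1, -2, 0)
  u_2 = (10/9, 22/9, 1/9, 3)

Apply the Gram-Schmidt recurrence
  u_1 = v_1
  u_i = v_i − Σ_{j<i} ((v_i · u_j) / (u_j · u_j)) · u_j.

Step by step this gives:
  u_1 = (-2, 1, -2, 0)
  u_2 = (10/9, 22/9, 1/9, 3)

Orthogonality check:
  u_2 · u_1 = 0 (should be 0)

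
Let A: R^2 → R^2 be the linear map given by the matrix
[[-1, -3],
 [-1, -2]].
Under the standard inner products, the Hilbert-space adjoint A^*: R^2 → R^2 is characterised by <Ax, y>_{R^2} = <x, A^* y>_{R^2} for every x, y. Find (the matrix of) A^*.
A^* = A^T =
[[-1, -1],
 [-3, -2]]

For real matrices with standard dot products, the defining identity <Ax, y> = <x, A^* y> gives (Ax)^T y = x^T (A^*) y, i.e. x^T A^T y = x^T (A^*) y. Since this holds for all x, y, we must have A^* = A^T. Therefore
A^* =
[[-1, -1],
 [-3, -2]].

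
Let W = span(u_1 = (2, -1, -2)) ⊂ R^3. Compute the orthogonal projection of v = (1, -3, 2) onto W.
proj_W(v) = (2/9, -1/9, -2/9)

Set up U = [u_1 | ... | u_1] ∈ R^(3×1). The projector onto W = col(U) is P = U (U^T U)^(-1) U^T.
Compute U^T U =
  [9],
and U^T v = (1).
Solve U^T U · c = U^T v for the coefficients: c = (1/9). The projection is proj_W(v) = U c.
Check: (v - proj_W(v)) · u_1 = 0  (should be 0).
Result: proj_W(v) = (2/9, -1/9, -2/9).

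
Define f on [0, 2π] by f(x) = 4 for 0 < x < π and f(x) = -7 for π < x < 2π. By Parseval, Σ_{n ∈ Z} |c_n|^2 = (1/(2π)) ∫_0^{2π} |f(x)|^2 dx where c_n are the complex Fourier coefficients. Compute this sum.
Σ |c_n|^2 = 65/2

Parseval equates the L^2 energy of f (normalised by 1/(2π)) with the ℓ^2 sum of its Fourier coefficients: (1/(2π)) ∫_0^{2π} |f|^2 = Σ |c_n|^2.
Compute the left side: (1/(2π)) [∫_0^π 4^2 dx + ∫_π^{2π} (-7)^2 dx] = (1/(2π)) · (16π + 49π) = (16 + 49)/2 = 65/2.
So Σ_{n ∈ Z} |c_n|^2 = 65/2.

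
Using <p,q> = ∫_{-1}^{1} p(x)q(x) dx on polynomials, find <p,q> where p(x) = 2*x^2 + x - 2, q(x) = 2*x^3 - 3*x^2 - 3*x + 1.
<p,q> = -34/15

Expand the product: p(x)·q(x) = 4*x^5 - 4*x^4 - 13*x^3 + 5*x^2 + 7*x - 2.
∫_{-1}^{1} of each monomial x^k gives [2/(k+1) if k even, 0 if k odd]. Integrating term-by-term (or equivalently evaluating the antiderivative F(x) = 2*x^6/3 - 4*x^5/5 - 13*x^4/4 + 5*x^3/3 + 7*x^2/2 - 2*x at the endpoints):
  F(1) − F(−1) = -13/60 − (41/20) = -34/15.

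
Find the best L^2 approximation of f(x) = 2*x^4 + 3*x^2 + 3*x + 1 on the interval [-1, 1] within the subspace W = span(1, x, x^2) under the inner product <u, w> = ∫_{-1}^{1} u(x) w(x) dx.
g(x) = 33*x^2/7 + 3*x + 29/35

The best approximation g ∈ W is the orthogonal projection of f onto W. Writing g = a_0 + a_1 x + a_2 x^2, the coefficients solve the normal equations G · a = b where
  G_{ij} = <φ_i, φ_j> and b_i = <f, φ_i>, with φ_0 = 1, φ_1 = x, φ_2 = x^2.
G =
  [2, 0, 2/3]
  [0, 2/3, 0]
  [2/3, 0, 2/5],
b = (24/5, 2, 256/105).
Solving gives a_0 = 29/35, a_1 = 3, a_2 = 33/7, so
  g(x) = 33*x^2/7 + 3*x + 29/35.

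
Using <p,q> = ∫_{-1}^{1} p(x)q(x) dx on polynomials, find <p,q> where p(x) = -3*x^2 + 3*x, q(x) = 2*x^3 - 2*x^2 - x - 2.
<p,q> = 34/5

Expand the product: p(x)·q(x) = -6*x^5 + 12*x^4 - 3*x^3 + 3*x^2 - 6*x.
∫_{-1}^{1} of each monomial x^k gives [2/(k+1) if k even, 0 if k odd]. Integrating term-by-term (or equivalently evaluating the antiderivative F(x) = -x^6 + 12*x^5/5 - 3*x^4/4 + x^3 - 3*x^2 at the endpoints):
  F(1) − F(−1) = -27/20 − (-163/20) = 34/5.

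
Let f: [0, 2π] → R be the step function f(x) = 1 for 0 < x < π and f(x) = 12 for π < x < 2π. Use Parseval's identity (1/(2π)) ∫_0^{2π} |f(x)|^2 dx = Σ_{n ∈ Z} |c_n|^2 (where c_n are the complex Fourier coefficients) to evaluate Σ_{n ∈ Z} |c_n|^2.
Σ |c_n|^2 = 145/2

Parseval equates the L^2 energy of f (normalised by 1/(2π)) with the ℓ^2 sum of its Fourier coefficients: (1/(2π)) ∫_0^{2π} |f|^2 = Σ |c_n|^2.
Compute the left side: (1/(2π)) [∫_0^π 1^2 dx + ∫_π^{2π} 12^2 dx] = (1/(2π)) · (1π + 144π) = (1 + 144)/2 = 145/2.
So Σ_{n ∈ Z} |c_n|^2 = 145/2.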